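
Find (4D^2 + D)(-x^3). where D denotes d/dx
3 x \left(- x - 8\right)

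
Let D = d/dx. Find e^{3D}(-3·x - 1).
- 3 x - 10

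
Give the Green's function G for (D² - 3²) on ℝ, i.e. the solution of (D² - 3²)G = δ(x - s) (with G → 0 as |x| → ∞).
-\frac{e^{-3|x-s|}}{6}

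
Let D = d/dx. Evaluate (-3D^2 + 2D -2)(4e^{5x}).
- 268 e^{5 x}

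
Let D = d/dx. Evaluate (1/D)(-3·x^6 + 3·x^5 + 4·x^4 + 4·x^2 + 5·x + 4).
- \frac{3 x^{7}}{7} + \frac{x^{6}}{2} + \frac{4 x^{5}}{5} + \frac{4 x^{3}}{3} + \frac{5 x^{2}}{2} + 4 x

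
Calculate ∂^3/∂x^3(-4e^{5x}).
- 500 e^{5 x}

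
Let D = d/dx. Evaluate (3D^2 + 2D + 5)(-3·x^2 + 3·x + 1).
- 15 x^{2} + 3 x - 7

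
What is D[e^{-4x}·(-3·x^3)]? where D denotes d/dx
x^{2} \left(12 x - 9\right) e^{- 4 x}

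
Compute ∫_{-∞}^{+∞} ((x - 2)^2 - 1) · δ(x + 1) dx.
8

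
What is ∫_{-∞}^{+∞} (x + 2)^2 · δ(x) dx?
4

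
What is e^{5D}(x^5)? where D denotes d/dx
x^{5} + 25 x^{4} + 250 x^{3} + 1250 x^{2} + 3125 x + 3125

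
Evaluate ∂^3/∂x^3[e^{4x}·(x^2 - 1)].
\left(64 x^{2} + 96 x - 40\right) e^{4 x}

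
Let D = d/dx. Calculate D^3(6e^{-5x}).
- 750 e^{- 5 x}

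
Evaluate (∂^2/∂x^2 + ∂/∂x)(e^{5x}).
30 e^{5 x}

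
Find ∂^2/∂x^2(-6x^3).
- 36 x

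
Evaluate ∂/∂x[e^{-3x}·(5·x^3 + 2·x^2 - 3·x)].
\left(- 15 x^{3} + 9 x^{2} + 13 x - 3\right) e^{- 3 x}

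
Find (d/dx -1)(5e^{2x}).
5 e^{2 x}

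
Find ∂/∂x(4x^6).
24 x^{5}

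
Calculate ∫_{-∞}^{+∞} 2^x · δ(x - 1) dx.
2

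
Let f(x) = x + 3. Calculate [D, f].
1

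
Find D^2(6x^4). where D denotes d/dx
72 x^{2}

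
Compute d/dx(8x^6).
48 x^{5}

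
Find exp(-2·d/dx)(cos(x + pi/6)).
\cos{\left(x - 2 + \frac{\pi}{6} \right)}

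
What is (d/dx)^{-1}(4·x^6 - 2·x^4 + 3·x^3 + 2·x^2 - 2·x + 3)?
\frac{4 x^{7}}{7} - \frac{2 x^{5}}{5} + \frac{3 x^{4}}{4} + \frac{2 x^{3}}{3} - x^{2} + 3 x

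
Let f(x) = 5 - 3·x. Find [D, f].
-3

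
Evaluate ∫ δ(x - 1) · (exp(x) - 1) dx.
-1 + e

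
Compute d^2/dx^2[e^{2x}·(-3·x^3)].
- 6 x \left(2 x^{2} + 6 x + 3\right) e^{2 x}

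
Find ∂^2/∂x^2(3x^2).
6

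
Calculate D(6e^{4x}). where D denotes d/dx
24 e^{4 x}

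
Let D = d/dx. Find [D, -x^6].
- 6 x^{5}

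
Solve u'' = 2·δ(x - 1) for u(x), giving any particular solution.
|x - 1|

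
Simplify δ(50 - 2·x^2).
\frac{\delta(x - 5) + \delta(x + 5)}{20}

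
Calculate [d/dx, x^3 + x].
3 x^{2} + 1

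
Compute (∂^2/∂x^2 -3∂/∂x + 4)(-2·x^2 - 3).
- 8 x^{2} + 12 x - 16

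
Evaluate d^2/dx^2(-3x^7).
- 126 x^{5}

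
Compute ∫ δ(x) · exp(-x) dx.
1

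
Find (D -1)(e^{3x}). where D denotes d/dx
2 e^{3 x}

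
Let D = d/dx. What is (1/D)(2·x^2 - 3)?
\frac{2 x^{3}}{3} - 3 x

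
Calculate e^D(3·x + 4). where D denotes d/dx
3 x + 7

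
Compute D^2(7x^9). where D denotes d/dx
504 x^{7}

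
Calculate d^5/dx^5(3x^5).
360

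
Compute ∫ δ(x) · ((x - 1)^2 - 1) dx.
0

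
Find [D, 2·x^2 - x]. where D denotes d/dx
4 x - 1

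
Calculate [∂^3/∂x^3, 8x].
24\frac{d^{2}}{dx^{2}}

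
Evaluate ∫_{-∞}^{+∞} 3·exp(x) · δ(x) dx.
3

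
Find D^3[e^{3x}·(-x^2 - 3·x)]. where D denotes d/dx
\left(- 27 x^{2} - 135 x - 99\right) e^{3 x}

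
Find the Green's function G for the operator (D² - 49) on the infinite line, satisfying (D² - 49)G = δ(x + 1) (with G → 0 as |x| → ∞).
-\frac{e^{-7|x + 1|}}{14}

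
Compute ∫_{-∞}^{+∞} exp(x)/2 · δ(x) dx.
\frac{1}{2}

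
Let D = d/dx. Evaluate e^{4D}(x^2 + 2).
x^{2} + 8 x + 18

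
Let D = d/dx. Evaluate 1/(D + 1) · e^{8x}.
\frac{e^{8 x}}{9}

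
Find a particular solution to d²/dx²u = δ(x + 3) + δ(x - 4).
\frac{|x + 3|}{2} + \frac{|x - 4|}{2}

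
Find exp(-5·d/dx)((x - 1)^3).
x^{3} - 18 x^{2} + 108 x - 216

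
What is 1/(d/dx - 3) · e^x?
- \frac{e^{x}}{2}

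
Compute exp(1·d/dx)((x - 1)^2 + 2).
x^{2} + 2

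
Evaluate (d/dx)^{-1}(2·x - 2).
x^{2} - 2 x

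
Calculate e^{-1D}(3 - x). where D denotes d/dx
4 - x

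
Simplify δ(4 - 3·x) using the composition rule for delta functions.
\frac{\delta(x - 4/3)}{3}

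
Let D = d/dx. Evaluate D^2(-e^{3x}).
- 9 e^{3 x}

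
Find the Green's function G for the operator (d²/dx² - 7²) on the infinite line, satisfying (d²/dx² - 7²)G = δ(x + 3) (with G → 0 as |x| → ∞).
-\frac{e^{-7|x + 3|}}{14}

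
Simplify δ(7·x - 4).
\frac{\delta(x - 4/7)}{7}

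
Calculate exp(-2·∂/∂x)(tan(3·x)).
\tan{\left(3 x - 6 \right)}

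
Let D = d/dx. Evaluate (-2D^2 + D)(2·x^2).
4 x - 8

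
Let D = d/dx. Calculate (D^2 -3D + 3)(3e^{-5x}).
129 e^{- 5 x}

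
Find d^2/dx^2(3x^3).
18 x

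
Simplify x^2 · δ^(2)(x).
2\delta(x)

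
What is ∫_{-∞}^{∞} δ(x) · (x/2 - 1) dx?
-1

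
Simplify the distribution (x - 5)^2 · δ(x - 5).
0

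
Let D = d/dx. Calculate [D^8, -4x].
-32D^{7}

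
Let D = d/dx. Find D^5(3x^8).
20160 x^{3}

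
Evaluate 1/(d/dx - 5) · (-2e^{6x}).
- 2 e^{6 x}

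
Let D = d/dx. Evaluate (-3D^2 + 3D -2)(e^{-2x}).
- 20 e^{- 2 x}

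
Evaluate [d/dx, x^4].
4 x^{3}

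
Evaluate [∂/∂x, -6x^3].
- 18 x^{2}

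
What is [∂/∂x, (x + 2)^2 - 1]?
2 x + 4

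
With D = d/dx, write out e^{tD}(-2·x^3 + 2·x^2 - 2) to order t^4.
- 2 t^{3} - 2 t^{2} \left(3 x - 1\right) - 2 t x \left(3 x - 2\right) - 2 x^{3} + 2 x^{2} - 2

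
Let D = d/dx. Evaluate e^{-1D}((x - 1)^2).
x^{2} - 4 x + 4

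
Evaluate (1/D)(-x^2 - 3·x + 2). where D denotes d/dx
- \frac{x^{3}}{3} - \frac{3 x^{2}}{2} + 2 x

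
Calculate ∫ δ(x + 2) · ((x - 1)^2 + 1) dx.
10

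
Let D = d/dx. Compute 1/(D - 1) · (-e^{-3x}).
\frac{e^{- 3 x}}{4}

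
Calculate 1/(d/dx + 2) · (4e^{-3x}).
- 4 e^{- 3 x}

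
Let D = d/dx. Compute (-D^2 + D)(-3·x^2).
6 - 6 x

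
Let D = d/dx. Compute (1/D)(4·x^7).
\frac{x^{8}}{2}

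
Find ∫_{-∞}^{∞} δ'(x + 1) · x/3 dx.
- \frac{1}{3}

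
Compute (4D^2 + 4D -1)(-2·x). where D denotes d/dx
2 x - 8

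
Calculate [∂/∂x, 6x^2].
12 x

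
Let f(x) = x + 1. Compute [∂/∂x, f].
1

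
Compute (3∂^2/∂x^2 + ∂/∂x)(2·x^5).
10 x^{3} \left(x + 12\right)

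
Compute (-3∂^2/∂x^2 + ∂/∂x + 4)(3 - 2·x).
10 - 8 x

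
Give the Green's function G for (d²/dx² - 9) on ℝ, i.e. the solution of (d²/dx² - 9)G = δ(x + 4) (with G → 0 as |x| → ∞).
-\frac{e^{-3|x + 4|}}{6}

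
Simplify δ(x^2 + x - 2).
\frac{\delta(x - 1) + \delta(x + 2)}{3}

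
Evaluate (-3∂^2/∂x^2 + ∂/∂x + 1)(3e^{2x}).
- 27 e^{2 x}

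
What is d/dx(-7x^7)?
- 49 x^{6}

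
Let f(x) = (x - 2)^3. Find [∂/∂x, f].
3 \left(x - 2\right)^{2}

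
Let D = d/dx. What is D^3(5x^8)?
1680 x^{5}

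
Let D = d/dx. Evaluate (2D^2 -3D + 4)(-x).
3 - 4 x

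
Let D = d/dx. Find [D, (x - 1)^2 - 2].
2 x - 2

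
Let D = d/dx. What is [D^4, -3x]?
-12D^{3}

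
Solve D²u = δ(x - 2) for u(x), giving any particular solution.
\frac{|x - 2|}{2}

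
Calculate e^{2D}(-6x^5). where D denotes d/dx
- 6 x^{5} - 60 x^{4} - 240 x^{3} - 480 x^{2} - 480 x - 192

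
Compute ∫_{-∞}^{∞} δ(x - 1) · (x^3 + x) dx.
2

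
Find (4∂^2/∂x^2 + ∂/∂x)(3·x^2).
6 x + 24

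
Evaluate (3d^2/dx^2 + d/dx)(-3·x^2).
- 6 x - 18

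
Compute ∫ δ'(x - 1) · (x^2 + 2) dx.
-2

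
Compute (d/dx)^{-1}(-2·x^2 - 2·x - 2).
- \frac{2 x^{3}}{3} - x^{2} - 2 x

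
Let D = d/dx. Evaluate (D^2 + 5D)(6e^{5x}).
300 e^{5 x}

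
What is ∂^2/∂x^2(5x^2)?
10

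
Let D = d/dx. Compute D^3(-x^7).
- 210 x^{4}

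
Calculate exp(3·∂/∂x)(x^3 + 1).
x^{3} + 9 x^{2} + 27 x + 28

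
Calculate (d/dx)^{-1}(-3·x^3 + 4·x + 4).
- \frac{3 x^{4}}{4} + 2 x^{2} + 4 x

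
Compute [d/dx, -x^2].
- 2 x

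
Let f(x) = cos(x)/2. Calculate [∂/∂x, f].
- \frac{\sin{\left(x \right)}}{2}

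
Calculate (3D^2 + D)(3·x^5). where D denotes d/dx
15 x^{3} \left(x + 12\right)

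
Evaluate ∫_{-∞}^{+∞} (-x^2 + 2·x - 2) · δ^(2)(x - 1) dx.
-2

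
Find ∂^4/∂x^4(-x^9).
- 3024 x^{5}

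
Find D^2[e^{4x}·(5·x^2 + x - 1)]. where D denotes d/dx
\left(80 x^{2} + 96 x + 2\right) e^{4 x}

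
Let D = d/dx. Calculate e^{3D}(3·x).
3 x + 9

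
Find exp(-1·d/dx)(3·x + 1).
3 x - 2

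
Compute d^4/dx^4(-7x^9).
- 21168 x^{5}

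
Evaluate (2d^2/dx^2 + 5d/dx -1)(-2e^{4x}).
- 102 e^{4 x}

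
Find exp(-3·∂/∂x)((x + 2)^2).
x^{2} - 2 x + 1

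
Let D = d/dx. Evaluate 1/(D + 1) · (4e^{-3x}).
- 2 e^{- 3 x}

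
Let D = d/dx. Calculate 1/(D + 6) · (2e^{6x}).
\frac{e^{6 x}}{6}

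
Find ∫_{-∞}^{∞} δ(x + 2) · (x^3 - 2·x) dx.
-4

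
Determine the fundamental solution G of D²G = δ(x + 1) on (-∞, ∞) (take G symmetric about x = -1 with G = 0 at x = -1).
\frac{|x + 1|}{2}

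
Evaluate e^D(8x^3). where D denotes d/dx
8 x^{3} + 24 x^{2} + 24 x + 8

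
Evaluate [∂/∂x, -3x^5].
- 15 x^{4}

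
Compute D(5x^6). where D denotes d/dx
30 x^{5}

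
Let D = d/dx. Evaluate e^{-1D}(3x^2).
3 x^{2} - 6 x + 3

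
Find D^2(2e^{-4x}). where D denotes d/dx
32 e^{- 4 x}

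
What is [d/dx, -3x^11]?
- 33 x^{10}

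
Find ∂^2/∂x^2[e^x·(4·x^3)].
4 x \left(x^{2} + 6 x + 6\right) e^{x}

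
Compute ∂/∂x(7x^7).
49 x^{6}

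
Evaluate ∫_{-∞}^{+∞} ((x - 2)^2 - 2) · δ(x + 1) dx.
7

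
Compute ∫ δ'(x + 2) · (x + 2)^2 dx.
0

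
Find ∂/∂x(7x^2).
14 x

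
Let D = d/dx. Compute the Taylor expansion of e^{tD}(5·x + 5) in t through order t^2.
5 t + 5 x + 5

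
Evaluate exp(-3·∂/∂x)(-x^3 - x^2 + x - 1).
- x^{3} + 8 x^{2} - 20 x + 14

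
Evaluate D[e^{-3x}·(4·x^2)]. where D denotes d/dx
4 x \left(2 - 3 x\right) e^{- 3 x}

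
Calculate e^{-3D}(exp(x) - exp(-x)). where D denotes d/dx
- e^{3 - x} + e^{x - 3}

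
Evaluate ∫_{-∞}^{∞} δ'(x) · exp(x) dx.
-1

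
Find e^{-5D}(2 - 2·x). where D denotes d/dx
12 - 2 x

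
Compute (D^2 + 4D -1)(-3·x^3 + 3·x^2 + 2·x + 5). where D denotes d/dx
3 x^{3} - 39 x^{2} + 4 x + 9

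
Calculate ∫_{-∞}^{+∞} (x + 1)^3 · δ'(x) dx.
-3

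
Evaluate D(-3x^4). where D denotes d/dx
- 12 x^{3}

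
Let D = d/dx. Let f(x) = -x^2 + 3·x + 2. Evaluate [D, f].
3 - 2 x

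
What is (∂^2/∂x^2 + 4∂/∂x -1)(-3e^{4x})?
- 93 e^{4 x}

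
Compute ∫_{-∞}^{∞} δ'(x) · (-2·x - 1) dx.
2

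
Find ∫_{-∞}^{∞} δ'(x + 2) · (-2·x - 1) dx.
2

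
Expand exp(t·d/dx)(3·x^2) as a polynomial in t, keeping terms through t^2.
3 t^{2} + 6 t x + 3 x^{2}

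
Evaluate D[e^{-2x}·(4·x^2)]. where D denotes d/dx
8 x \left(1 - x\right) e^{- 2 x}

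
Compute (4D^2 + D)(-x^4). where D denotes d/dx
4 x^{2} \left(- x - 12\right)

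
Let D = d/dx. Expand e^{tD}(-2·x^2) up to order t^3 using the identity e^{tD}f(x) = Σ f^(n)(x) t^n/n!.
- 2 t^{2} - 4 t x - 2 x^{2}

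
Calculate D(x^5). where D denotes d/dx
5 x^{4}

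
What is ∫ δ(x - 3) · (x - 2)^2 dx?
1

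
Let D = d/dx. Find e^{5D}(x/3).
\frac{x}{3} + \frac{5}{3}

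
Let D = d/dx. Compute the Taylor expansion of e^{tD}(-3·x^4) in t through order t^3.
3 x \left(- 4 t^{3} - 6 t^{2} x - 4 t x^{2} - x^{3}\right)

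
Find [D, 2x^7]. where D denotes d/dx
14 x^{6}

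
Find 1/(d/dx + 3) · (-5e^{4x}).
- \frac{5 e^{4 x}}{7}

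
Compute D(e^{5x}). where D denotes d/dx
5 e^{5 x}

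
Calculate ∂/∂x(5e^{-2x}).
- 10 e^{- 2 x}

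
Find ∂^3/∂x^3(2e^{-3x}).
- 54 e^{- 3 x}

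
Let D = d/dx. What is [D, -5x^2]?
- 10 x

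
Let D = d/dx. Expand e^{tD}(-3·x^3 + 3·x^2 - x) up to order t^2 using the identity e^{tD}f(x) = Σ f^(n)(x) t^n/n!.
- t^{2} \left(9 x - 3\right) - t \left(9 x^{2} - 6 x + 1\right) - 3 x^{3} + 3 x^{2} - x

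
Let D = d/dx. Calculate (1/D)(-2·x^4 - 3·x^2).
- \frac{2 x^{5}}{5} - x^{3}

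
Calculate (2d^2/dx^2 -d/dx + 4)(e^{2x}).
10 e^{2 x}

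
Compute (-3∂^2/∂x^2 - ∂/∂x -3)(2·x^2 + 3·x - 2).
- 6 x^{2} - 13 x - 9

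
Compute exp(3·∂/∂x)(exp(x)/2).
\frac{e^{x + 3}}{2}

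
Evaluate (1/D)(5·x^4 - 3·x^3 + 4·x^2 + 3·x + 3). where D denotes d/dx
x^{5} - \frac{3 x^{4}}{4} + \frac{4 x^{3}}{3} + \frac{3 x^{2}}{2} + 3 x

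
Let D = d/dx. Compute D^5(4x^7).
10080 x^{2}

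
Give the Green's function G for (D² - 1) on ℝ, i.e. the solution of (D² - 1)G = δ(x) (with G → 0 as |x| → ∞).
-\frac{e^{-|x|}}{2}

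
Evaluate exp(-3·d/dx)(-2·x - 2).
4 - 2 x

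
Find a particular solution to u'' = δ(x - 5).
\frac{|x - 5|}{2}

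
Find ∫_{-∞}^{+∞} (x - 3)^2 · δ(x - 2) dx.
1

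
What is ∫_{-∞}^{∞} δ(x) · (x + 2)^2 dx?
4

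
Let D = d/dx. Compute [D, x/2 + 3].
\frac{1}{2}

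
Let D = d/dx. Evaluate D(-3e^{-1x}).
3 e^{- x}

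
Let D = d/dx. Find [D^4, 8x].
32D^{3}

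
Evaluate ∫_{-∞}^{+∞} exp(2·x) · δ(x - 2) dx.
e^{4}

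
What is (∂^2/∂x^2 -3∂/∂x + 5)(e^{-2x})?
15 e^{- 2 x}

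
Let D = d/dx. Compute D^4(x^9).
3024 x^{5}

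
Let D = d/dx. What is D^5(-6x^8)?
- 40320 x^{3}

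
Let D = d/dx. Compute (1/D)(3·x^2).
x^{3}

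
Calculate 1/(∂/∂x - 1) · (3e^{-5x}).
- \frac{e^{- 5 x}}{2}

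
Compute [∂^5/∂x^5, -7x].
-35\frac{d^{4}}{dx^{4}}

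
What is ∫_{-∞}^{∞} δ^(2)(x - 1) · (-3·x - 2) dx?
0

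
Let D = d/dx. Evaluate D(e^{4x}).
4 e^{4 x}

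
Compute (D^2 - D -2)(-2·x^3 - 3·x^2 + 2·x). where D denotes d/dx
4 x^{3} + 12 x^{2} - 10 x - 8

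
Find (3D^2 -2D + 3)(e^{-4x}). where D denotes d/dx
59 e^{- 4 x}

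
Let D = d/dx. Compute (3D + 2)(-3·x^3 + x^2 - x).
- 6 x^{3} - 25 x^{2} + 4 x - 3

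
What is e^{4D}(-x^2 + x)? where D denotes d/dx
- x^{2} - 7 x - 12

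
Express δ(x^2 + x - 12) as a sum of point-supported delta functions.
\frac{\delta(x - 3) + \delta(x + 4)}{7}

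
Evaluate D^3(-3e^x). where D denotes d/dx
- 3 e^{x}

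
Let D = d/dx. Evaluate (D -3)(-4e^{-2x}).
20 e^{- 2 x}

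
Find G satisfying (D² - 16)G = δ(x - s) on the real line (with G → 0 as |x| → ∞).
-\frac{e^{-4|x-s|}}{8}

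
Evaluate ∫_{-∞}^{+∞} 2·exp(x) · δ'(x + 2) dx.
- \frac{2}{e^{2}}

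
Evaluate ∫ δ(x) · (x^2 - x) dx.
0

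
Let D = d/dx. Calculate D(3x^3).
9 x^{2}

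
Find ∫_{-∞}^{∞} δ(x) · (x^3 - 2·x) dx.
0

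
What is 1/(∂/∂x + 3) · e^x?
\frac{e^{x}}{4}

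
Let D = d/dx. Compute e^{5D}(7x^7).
7 x^{7} + 245 x^{6} + 3675 x^{5} + 30625 x^{4} + 153125 x^{3} + 459375 x^{2} + 765625 x + 546875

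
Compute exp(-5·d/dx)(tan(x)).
\tan{\left(x - 5 \right)}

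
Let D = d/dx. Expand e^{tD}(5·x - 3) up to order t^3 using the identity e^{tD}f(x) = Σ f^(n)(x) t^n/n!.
5 t + 5 x - 3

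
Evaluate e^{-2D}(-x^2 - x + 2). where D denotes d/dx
x \left(3 - x\right)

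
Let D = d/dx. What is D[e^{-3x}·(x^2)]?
x \left(2 - 3 x\right) e^{- 3 x}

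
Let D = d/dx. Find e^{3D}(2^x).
2^{x + 3}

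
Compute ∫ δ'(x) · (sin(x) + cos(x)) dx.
-1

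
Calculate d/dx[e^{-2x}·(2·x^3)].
x^{2} \left(6 - 4 x\right) e^{- 2 x}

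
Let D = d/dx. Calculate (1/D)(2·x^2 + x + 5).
\frac{2 x^{3}}{3} + \frac{x^{2}}{2} + 5 x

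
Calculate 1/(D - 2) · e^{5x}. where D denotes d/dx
\frac{e^{5 x}}{3}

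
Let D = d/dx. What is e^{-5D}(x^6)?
x^{6} - 30 x^{5} + 375 x^{4} - 2500 x^{3} + 9375 x^{2} - 18750 x + 15625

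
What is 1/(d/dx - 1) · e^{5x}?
\frac{e^{5 x}}{4}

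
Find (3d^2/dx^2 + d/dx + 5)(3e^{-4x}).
147 e^{- 4 x}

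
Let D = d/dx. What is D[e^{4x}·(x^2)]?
2 x \left(2 x + 1\right) e^{4 x}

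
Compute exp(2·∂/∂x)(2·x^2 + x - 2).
2 x^{2} + 9 x + 8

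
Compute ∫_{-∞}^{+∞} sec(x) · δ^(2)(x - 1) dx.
\left(1 + 2 \tan^{2}{\left(1 \right)}\right) \sec{\left(1 \right)}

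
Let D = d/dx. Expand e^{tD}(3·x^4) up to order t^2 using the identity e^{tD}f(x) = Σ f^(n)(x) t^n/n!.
3 x^{2} \left(6 t^{2} + 4 t x + x^{2}\right)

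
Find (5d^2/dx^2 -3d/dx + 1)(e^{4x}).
69 e^{4 x}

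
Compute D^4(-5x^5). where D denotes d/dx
- 600 x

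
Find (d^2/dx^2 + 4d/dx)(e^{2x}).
12 e^{2 x}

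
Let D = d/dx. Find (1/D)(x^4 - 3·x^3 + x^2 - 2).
\frac{x^{5}}{5} - \frac{3 x^{4}}{4} + \frac{x^{3}}{3} - 2 x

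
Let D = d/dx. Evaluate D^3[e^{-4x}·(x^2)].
8 \left(- 8 x^{2} + 12 x - 3\right) e^{- 4 x}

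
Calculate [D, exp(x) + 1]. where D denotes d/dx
e^{x}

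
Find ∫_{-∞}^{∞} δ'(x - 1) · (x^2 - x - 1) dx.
-1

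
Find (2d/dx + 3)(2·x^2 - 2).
6 x^{2} + 8 x - 6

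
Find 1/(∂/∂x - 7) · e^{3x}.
- \frac{e^{3 x}}{4}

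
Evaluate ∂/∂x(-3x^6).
- 18 x^{5}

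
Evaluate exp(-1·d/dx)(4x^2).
4 x^{2} - 8 x + 4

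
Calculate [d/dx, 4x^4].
16 x^{3}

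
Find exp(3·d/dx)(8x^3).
8 x^{3} + 72 x^{2} + 216 x + 216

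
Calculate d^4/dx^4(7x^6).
2520 x^{2}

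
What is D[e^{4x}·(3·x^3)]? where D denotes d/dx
x^{2} \left(12 x + 9\right) e^{4 x}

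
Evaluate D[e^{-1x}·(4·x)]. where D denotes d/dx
4 \left(1 - x\right) e^{- x}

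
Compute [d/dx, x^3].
3 x^{2}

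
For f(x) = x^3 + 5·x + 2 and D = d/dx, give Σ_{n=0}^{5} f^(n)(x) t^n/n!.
t^{3} + 3 t^{2} x + t \left(3 x^{2} + 5\right) + x^{3} + 5 x + 2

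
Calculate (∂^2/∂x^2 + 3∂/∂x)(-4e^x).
- 16 e^{x}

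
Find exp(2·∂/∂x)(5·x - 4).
5 x + 6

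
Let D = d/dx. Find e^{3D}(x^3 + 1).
x^{3} + 9 x^{2} + 27 x + 28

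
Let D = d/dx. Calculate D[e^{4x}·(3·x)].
\left(12 x + 3\right) e^{4 x}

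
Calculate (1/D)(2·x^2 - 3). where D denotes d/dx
\frac{2 x^{3}}{3} - 3 x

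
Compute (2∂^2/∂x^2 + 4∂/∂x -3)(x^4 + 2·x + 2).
- 3 x^{4} + 16 x^{3} + 24 x^{2} - 6 x + 2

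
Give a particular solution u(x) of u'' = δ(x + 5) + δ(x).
\frac{|x + 5|}{2} + \frac{|x|}{2}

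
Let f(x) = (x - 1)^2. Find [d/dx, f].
2 x - 2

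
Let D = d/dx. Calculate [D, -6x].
-6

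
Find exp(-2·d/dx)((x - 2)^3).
x^{3} - 12 x^{2} + 48 x - 64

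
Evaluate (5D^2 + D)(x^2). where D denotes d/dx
2 x + 10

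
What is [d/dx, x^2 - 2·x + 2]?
2 x - 2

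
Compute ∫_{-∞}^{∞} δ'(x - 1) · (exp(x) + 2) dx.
- e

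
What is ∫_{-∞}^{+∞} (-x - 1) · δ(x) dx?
-1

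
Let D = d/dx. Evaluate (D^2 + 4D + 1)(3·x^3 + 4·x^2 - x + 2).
3 x^{3} + 40 x^{2} + 49 x + 6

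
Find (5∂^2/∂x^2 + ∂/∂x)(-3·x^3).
9 x \left(- x - 10\right)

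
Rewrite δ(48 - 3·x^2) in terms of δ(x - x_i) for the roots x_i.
\frac{\delta(x - 4) + \delta(x + 4)}{24}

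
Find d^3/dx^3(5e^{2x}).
40 e^{2 x}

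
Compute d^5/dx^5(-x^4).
0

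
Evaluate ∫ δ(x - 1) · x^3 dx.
1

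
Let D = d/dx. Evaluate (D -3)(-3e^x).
6 e^{x}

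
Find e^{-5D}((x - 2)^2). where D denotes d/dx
x^{2} - 14 x + 49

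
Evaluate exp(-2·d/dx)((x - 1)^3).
x^{3} - 9 x^{2} + 27 x - 27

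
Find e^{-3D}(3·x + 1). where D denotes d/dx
3 x - 8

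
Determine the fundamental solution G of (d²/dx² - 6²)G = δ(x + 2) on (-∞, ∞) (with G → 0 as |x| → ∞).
-\frac{e^{-6|x + 2|}}{12}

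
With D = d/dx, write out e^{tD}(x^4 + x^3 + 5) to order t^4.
t^{4} + t^{3} \left(4 x + 1\right) + 3 t^{2} x \left(2 x + 1\right) + t x^{2} \left(4 x + 3\right) + x^{4} + x^{3} + 5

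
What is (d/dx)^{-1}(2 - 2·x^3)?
- \frac{x^{4}}{2} + 2 x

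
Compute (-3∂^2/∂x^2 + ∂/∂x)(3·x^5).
15 x^{3} \left(x - 12\right)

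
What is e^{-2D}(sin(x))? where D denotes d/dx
\sin{\left(x - 2 \right)}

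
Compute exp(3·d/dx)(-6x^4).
- 6 x^{4} - 72 x^{3} - 324 x^{2} - 648 x - 486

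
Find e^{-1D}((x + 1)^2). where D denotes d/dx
x^{2}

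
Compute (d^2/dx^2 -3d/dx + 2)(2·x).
4 x - 6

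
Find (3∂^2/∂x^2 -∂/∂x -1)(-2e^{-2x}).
- 26 e^{- 2 x}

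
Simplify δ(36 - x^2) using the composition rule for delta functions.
\frac{\delta(x - 6) + \delta(x + 6)}{12}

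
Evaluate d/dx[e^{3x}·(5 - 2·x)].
\left(13 - 6 x\right) e^{3 x}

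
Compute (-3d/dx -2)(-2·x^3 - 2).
4 x^{3} + 18 x^{2} + 4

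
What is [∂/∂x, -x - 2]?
-1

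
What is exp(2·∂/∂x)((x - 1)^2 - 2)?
x^{2} + 2 x - 1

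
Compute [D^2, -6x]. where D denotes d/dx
-12D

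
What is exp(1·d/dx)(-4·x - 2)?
- 4 x - 6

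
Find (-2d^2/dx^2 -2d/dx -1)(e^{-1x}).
- e^{- x}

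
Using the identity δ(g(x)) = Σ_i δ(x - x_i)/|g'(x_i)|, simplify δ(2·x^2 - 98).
\frac{\delta(x - 7) + \delta(x + 7)}{28}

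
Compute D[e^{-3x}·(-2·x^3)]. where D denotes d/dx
6 x^{2} \left(x - 1\right) e^{- 3 x}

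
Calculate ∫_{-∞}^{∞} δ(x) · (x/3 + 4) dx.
4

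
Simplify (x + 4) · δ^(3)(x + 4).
-3\delta^{(2)}(x + 4)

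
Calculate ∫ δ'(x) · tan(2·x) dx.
-2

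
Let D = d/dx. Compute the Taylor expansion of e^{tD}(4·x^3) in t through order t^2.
4 x \left(3 t^{2} + 3 t x + x^{2}\right)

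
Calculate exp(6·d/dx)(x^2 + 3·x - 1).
x^{2} + 15 x + 53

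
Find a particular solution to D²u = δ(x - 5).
\frac{|x - 5|}{2}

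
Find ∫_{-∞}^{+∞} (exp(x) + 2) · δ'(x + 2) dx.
- \frac{1}{e^{2}}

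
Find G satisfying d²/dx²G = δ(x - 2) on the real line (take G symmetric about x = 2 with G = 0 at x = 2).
\frac{|x - 2|}{2}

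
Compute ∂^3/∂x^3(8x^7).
1680 x^{4}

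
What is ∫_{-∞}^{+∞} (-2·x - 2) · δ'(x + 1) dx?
2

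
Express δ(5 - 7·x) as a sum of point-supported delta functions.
\frac{\delta(x - 5/7)}{7}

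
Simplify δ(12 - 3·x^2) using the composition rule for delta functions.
\frac{\delta(x - 2) + \delta(x + 2)}{12}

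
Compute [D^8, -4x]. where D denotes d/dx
-32D^{7}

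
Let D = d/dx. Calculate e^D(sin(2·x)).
\sin{\left(2 x + 2 \right)}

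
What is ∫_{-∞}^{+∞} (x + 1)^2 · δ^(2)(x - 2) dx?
2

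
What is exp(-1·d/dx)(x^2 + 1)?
x^{2} - 2 x + 2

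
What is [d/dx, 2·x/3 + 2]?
\frac{2}{3}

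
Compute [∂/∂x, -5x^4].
- 20 x^{3}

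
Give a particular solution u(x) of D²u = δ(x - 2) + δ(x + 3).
\frac{|x - 2|}{2} + \frac{|x + 3|}{2}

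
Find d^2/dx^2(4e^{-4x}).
64 e^{- 4 x}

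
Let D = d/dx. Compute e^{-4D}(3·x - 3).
3 x - 15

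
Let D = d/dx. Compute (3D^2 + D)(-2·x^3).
6 x \left(- x - 6\right)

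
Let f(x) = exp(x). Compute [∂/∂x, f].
e^{x}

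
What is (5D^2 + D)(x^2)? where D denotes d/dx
2 x + 10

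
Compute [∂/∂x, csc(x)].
- \cot{\left(x \right)} \csc{\left(x \right)}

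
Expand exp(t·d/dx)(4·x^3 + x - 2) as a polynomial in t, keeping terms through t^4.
4 t^{3} + 12 t^{2} x + t \left(12 x^{2} + 1\right) + 4 x^{3} + x - 2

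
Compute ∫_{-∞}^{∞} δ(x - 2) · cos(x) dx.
\cos{\left(2 \right)}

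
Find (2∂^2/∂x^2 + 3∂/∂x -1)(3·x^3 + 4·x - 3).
- 3 x^{3} + 27 x^{2} + 32 x + 15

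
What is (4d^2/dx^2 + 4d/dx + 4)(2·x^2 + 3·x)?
8 x^{2} + 28 x + 28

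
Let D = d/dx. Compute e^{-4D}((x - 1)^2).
x^{2} - 10 x + 25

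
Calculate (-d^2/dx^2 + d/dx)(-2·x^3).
6 x \left(2 - x\right)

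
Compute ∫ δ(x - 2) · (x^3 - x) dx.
6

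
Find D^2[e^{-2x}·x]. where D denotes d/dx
4 \left(x - 1\right) e^{- 2 x}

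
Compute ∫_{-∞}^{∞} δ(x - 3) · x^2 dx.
9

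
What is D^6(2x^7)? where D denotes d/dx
10080 x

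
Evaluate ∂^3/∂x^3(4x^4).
96 x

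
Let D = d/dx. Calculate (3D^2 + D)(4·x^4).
16 x^{2} \left(x + 9\right)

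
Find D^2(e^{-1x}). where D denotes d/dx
e^{- x}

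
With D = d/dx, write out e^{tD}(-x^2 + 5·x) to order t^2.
- t^{2} - t \left(2 x - 5\right) - x^{2} + 5 x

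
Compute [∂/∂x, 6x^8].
48 x^{7}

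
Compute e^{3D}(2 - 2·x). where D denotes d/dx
- 2 x - 4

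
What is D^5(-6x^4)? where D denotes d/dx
0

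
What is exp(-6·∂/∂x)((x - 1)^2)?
x^{2} - 14 x + 49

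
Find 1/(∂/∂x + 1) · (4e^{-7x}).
- \frac{2 e^{- 7 x}}{3}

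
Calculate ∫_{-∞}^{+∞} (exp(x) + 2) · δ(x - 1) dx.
2 + e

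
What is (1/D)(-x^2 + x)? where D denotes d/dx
- \frac{x^{3}}{3} + \frac{x^{2}}{2}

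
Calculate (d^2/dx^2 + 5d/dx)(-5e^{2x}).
- 70 e^{2 x}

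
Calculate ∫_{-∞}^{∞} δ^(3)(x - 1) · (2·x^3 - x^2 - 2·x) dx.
-12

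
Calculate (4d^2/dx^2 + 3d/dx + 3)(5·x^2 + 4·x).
15 x^{2} + 42 x + 52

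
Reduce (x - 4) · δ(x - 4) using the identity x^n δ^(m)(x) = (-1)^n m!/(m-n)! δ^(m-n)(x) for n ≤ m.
0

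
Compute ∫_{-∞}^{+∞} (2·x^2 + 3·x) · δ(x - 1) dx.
5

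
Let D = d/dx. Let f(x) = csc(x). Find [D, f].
- \cot{\left(x \right)} \csc{\left(x \right)}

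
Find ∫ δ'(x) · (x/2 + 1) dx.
- \frac{1}{2}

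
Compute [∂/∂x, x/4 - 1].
\frac{1}{4}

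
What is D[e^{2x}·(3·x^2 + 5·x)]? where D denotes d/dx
\left(6 x^{2} + 16 x + 5\right) e^{2 x}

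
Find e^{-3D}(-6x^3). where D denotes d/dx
- 6 x^{3} + 54 x^{2} - 162 x + 162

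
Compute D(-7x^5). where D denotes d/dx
- 35 x^{4}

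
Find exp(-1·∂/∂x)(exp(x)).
e^{x - 1}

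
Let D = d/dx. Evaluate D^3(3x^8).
1008 x^{5}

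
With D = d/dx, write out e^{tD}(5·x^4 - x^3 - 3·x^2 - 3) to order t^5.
5 t^{4} + t^{3} \left(20 x - 1\right) + 3 t^{2} \left(10 x^{2} - x - 1\right) - t x \left(- 20 x^{2} + 3 x + 6\right) + 5 x^{4} - x^{3} - 3 x^{2} - 3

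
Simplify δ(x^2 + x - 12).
\frac{\delta(x + 4) + \delta(x - 3)}{7}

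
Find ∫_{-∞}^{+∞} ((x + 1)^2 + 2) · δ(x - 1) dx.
6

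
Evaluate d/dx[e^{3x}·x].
\left(3 x + 1\right) e^{3 x}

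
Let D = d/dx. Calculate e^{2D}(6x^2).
6 x^{2} + 24 x + 24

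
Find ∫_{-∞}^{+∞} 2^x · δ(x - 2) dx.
4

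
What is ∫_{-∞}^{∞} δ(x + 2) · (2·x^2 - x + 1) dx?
11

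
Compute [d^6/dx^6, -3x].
-18\frac{d^{5}}{dx^{5}}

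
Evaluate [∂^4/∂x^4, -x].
-4\frac{d^{3}}{dx^{3}}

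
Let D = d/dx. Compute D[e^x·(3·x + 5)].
\left(3 x + 8\right) e^{x}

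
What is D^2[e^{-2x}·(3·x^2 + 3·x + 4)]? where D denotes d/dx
2 \left(6 x^{2} - 6 x + 5\right) e^{- 2 x}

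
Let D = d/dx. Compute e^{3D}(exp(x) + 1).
e^{x + 3} + 1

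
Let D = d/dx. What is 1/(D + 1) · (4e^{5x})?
\frac{2 e^{5 x}}{3}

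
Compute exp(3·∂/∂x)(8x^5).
8 x^{5} + 120 x^{4} + 720 x^{3} + 2160 x^{2} + 3240 x + 1944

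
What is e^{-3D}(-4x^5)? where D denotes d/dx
- 4 x^{5} + 60 x^{4} - 360 x^{3} + 1080 x^{2} - 1620 x + 972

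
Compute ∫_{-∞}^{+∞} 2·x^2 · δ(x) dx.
0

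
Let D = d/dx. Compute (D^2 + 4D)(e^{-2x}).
- 4 e^{- 2 x}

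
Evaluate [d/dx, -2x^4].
- 8 x^{3}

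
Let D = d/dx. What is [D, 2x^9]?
18 x^{8}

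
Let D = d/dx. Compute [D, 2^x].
2^{x} \log{\left(2 \right)}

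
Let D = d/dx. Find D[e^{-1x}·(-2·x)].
2 \left(x - 1\right) e^{- x}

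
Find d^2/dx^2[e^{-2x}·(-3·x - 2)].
4 \left(1 - 3 x\right) e^{- 2 x}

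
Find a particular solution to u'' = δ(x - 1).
\frac{|x - 1|}{2}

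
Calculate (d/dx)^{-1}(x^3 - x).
\frac{x^{4}}{4} - \frac{x^{2}}{2}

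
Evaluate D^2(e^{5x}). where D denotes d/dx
25 e^{5 x}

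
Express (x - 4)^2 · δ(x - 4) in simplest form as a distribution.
0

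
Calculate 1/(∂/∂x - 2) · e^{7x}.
\frac{e^{7 x}}{5}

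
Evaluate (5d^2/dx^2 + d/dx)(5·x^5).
25 x^{3} \left(x + 20\right)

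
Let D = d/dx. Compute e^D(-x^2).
- x^{2} - 2 x - 1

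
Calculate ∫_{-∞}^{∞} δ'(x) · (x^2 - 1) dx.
0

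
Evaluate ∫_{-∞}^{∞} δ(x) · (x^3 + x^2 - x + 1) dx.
1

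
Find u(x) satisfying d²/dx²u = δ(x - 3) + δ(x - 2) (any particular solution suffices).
\frac{|x - 3|}{2} + \frac{|x - 2|}{2}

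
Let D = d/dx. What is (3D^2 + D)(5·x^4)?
20 x^{2} \left(x + 9\right)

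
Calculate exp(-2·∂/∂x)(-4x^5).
- 4 x^{5} + 40 x^{4} - 160 x^{3} + 320 x^{2} - 320 x + 128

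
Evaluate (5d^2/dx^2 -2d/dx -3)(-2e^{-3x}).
- 96 e^{- 3 x}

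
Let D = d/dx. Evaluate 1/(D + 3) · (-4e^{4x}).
- \frac{4 e^{4 x}}{7}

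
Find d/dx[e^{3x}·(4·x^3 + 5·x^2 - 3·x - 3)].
\left(12 x^{3} + 27 x^{2} + x - 12\right) e^{3 x}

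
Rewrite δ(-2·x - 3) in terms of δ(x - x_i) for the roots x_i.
\frac{\delta(x + 3/2)}{2}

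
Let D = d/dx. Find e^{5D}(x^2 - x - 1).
x^{2} + 9 x + 19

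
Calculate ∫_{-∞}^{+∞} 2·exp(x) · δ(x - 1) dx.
2 e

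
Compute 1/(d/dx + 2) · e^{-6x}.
- \frac{e^{- 6 x}}{4}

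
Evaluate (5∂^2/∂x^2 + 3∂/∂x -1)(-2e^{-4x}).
- 134 e^{- 4 x}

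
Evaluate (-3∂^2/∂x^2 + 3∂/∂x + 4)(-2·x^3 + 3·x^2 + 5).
- 8 x^{3} - 6 x^{2} + 54 x + 2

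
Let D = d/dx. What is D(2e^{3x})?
6 e^{3 x}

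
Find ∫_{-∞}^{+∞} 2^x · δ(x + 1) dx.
\frac{1}{2}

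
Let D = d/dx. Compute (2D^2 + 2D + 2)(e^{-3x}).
14 e^{- 3 x}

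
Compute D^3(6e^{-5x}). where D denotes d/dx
- 750 e^{- 5 x}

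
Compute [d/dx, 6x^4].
24 x^{3}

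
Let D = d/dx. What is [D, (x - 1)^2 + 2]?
2 x - 2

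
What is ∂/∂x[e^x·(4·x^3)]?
4 x^{2} \left(x + 3\right) e^{x}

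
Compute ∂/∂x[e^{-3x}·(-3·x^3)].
9 x^{2} \left(x - 1\right) e^{- 3 x}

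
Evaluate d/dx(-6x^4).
- 24 x^{3}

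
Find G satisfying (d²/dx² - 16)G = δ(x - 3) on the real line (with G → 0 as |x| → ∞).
-\frac{e^{-4|x - 3|}}{8}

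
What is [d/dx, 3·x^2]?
6 x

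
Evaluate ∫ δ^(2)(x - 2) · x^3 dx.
12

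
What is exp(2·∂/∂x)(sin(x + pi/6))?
\sin{\left(x + \frac{\pi}{6} + 2 \right)}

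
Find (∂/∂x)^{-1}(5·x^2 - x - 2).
\frac{5 x^{3}}{3} - \frac{x^{2}}{2} - 2 x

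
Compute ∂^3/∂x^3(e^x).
e^{x}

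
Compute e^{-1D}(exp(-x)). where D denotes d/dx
e^{1 - x}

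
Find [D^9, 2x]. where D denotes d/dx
18D^{8}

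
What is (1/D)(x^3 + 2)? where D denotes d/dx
\frac{x^{4}}{4} + 2 x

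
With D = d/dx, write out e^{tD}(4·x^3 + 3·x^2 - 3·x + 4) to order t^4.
4 t^{3} + t^{2} \left(12 x + 3\right) + 3 t \left(4 x^{2} + 2 x - 1\right) + 4 x^{3} + 3 x^{2} - 3 x + 4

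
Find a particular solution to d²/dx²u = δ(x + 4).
\frac{|x + 4|}{2}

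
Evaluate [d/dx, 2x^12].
24 x^{11}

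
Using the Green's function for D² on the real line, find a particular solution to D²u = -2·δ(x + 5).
-|x + 5|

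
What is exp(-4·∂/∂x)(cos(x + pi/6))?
\cos{\left(x - 4 + \frac{\pi}{6} \right)}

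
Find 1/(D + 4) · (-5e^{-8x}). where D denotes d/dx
\frac{5 e^{- 8 x}}{4}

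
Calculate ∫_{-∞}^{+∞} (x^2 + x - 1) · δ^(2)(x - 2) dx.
2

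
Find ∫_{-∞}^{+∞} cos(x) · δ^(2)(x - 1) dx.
- \cos{\left(1 \right)}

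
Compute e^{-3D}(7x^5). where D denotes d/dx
7 x^{5} - 105 x^{4} + 630 x^{3} - 1890 x^{2} + 2835 x - 1701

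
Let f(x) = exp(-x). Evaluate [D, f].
- e^{- x}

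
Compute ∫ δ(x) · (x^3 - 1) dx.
-1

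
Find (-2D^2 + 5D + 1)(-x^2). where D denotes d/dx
- x^{2} - 10 x + 4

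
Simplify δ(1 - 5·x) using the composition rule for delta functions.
\frac{\delta(x - 1/5)}{5}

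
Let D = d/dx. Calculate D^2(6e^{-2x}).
24 e^{- 2 x}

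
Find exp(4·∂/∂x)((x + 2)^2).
x^{2} + 12 x + 36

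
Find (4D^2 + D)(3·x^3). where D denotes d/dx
9 x \left(x + 8\right)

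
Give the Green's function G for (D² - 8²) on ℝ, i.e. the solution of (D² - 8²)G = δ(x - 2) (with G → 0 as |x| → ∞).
-\frac{e^{-8|x - 2|}}{16}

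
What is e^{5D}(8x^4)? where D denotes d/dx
8 x^{4} + 160 x^{3} + 1200 x^{2} + 4000 x + 5000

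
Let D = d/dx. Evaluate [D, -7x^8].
- 56 x^{7}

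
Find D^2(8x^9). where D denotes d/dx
576 x^{7}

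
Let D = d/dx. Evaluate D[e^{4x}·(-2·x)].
\left(- 8 x - 2\right) e^{4 x}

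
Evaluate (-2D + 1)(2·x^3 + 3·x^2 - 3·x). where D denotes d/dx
2 x^{3} - 9 x^{2} - 15 x + 6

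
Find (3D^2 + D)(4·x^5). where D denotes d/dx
20 x^{3} \left(x + 12\right)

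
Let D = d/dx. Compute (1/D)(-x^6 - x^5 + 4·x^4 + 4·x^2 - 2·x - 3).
- \frac{x^{7}}{7} - \frac{x^{6}}{6} + \frac{4 x^{5}}{5} + \frac{4 x^{3}}{3} - x^{2} - 3 x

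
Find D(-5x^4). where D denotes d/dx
- 20 x^{3}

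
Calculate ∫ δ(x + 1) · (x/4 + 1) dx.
\frac{3}{4}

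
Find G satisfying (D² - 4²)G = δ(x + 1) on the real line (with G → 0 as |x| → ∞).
-\frac{e^{-4|x + 1|}}{8}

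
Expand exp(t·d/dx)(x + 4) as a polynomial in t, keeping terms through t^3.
t + x + 4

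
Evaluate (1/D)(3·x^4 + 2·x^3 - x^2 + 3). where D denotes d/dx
\frac{3 x^{5}}{5} + \frac{x^{4}}{2} - \frac{x^{3}}{3} + 3 x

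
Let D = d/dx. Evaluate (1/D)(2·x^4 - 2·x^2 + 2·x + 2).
\frac{2 x^{5}}{5} - \frac{2 x^{3}}{3} + x^{2} + 2 x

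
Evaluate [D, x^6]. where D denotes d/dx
6 x^{5}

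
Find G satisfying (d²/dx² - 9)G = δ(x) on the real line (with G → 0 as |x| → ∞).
-\frac{e^{-3|x|}}{6}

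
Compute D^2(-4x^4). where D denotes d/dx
- 48 x^{2}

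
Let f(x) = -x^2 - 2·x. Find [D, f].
- 2 x - 2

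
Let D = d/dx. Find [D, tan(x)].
\frac{1}{\cos^{2}{\left(x \right)}}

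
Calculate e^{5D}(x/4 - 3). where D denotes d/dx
\frac{x}{4} - \frac{7}{4}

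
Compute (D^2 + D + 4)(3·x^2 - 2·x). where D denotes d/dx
12 x^{2} - 2 x + 4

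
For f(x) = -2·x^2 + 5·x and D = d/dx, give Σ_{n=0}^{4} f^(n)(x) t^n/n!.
- 2 t^{2} - t \left(4 x - 5\right) - 2 x^{2} + 5 x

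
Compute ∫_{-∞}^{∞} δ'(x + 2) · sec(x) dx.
\tan{\left(2 \right)} \sec{\left(2 \right)}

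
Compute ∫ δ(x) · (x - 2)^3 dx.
-8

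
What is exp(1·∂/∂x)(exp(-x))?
e^{- x - 1}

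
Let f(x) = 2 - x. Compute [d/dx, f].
-1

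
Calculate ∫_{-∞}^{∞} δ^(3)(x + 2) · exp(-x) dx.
e^{2}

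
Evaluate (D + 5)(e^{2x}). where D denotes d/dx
7 e^{2 x}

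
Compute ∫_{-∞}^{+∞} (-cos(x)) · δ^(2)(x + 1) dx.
\cos{\left(1 \right)}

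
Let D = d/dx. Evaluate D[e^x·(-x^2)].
x \left(- x - 2\right) e^{x}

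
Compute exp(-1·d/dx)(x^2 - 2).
x^{2} - 2 x - 1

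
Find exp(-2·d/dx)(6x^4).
6 x^{4} - 48 x^{3} + 144 x^{2} - 192 x + 96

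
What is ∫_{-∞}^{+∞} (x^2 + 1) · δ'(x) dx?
0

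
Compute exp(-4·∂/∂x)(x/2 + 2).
\frac{x}{2}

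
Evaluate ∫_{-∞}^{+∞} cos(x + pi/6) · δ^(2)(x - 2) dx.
- \cos{\left(\frac{\pi}{6} + 2 \right)}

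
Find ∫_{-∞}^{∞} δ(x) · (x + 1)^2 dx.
1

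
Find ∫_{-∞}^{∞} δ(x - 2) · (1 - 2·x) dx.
-3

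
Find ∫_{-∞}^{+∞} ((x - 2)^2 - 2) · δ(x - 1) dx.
-1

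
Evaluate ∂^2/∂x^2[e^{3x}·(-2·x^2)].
\left(- 18 x^{2} - 24 x - 4\right) e^{3 x}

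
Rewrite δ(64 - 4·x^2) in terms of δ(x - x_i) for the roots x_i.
\frac{\delta(x - 4) + \delta(x + 4)}{32}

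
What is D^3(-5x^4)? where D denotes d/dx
- 120 x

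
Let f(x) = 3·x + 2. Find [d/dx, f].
3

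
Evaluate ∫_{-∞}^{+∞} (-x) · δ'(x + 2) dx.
1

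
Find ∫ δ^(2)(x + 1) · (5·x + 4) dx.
0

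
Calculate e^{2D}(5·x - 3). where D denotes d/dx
5 x + 7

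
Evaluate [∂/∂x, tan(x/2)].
\frac{1}{\cos{\left(x \right)} + 1}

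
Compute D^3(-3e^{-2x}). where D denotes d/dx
24 e^{- 2 x}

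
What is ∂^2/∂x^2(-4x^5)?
- 80 x^{3}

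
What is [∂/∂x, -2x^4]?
- 8 x^{3}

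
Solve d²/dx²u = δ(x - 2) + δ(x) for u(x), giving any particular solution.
\frac{|x - 2|}{2} + \frac{|x|}{2}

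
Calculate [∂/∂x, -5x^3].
- 15 x^{2}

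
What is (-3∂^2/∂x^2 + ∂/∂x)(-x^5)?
5 x^{3} \left(12 - x\right)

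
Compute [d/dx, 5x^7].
35 x^{6}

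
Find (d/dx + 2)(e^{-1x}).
e^{- x}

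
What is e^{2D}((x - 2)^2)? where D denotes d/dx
x^{2}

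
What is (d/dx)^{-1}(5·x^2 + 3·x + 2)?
\frac{5 x^{3}}{3} + \frac{3 x^{2}}{2} + 2 x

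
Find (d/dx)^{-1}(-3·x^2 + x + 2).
- x^{3} + \frac{x^{2}}{2} + 2 x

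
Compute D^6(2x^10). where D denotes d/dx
302400 x^{4}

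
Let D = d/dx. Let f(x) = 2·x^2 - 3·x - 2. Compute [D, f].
4 x - 3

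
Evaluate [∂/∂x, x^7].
7 x^{6}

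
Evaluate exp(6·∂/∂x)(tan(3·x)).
\tan{\left(3 x + 18 \right)}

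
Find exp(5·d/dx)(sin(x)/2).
\frac{\sin{\left(x + 5 \right)}}{2}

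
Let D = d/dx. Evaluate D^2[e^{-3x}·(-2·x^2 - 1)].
\left(- 18 x^{2} + 24 x - 13\right) e^{- 3 x}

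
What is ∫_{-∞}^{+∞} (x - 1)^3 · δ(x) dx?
-1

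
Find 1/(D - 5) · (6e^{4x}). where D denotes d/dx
- 6 e^{4 x}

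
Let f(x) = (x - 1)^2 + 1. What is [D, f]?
2 x - 2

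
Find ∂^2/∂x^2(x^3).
6 x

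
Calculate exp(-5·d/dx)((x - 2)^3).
x^{3} - 21 x^{2} + 147 x - 343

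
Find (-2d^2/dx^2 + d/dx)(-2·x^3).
6 x \left(4 - x\right)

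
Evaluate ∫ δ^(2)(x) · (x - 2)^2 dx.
2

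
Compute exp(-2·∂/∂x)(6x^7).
6 x^{7} - 84 x^{6} + 504 x^{5} - 1680 x^{4} + 3360 x^{3} - 4032 x^{2} + 2688 x - 768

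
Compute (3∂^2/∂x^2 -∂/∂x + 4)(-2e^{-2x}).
- 36 e^{- 2 x}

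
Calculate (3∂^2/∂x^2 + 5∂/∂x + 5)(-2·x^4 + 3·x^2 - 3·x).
- 10 x^{4} - 40 x^{3} - 57 x^{2} + 15 x + 3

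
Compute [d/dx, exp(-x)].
- e^{- x}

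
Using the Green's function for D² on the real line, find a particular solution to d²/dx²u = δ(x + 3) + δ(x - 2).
\frac{|x + 3|}{2} + \frac{|x - 2|}{2}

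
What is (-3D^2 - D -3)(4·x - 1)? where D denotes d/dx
- 12 x - 1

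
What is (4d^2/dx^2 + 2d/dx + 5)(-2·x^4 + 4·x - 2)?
- 10 x^{4} - 16 x^{3} - 96 x^{2} + 20 x - 2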